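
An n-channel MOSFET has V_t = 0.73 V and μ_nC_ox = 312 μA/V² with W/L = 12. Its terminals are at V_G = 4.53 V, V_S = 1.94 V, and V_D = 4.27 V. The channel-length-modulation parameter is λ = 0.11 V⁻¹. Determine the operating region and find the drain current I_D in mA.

Saturation; I_D = 8.14 mA

V_GS = V_G − V_S = 4.53 − 1.94 = 2.59 V; V_DS = V_D − V_S = 4.27 − 1.94 = 2.33 V.
k_n = μ_nC_ox · (W/L) = 3.744 mA/V².
V_ov = V_GS − V_t = 2.59 − 0.73 = 1.86 V.
Since V_DS = 2.33 V ≥ V_ov = 1.86 V, the device is in saturation.
I_D = ½ k_n V_ov² (1 + λ V_DS) = 0.5 × 3.744 × 1.86² × (1 + 0.11 × 2.33) = 8.14 mA.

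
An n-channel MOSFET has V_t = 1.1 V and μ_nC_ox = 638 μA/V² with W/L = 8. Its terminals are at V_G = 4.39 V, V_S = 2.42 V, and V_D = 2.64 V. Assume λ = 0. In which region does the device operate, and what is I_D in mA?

V_GS = V_G − V_S = 4.39 − 2.42 = 1.97 V; V_DS = V_D − V_S = 2.64 − 2.42 = 0.22 V.
k_n = μ_nC_ox · (W/L) = 5.104 mA/V².
V_ov = V_GS − V_t = 1.97 − 1.1 = 0.87 V.
Since V_DS = 0.22 V < V_ov = 0.87 V, the device is in the triode region.
I_D = k_n [V_ov · V_DS − ½ V_DS²] = 5.104 × [0.87 × 0.22 − 0.5 × 0.22²] = 0.853 mA.

Triode; I_D = 0.853 mA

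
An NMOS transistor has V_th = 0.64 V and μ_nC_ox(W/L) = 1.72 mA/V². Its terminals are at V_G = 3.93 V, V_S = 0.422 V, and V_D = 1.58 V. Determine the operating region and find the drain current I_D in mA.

V_GS = V_G − V_S = 3.93 − 0.422 = 3.51 V; V_DS = V_D − V_S = 1.58 − 0.422 = 1.16 V.
V_ov = V_GS − V_th = 3.51 − 0.64 = 2.87 V.
Since V_DS = 1.16 V < V_ov = 2.87 V, the device is in the triode region.
I_D = k_n [V_ov · V_DS − ½ V_DS²] = 1.72 × [2.87 × 1.16 − 0.5 × 1.16²] = 4.56 mA.

Triode; I_D = 4.56 mA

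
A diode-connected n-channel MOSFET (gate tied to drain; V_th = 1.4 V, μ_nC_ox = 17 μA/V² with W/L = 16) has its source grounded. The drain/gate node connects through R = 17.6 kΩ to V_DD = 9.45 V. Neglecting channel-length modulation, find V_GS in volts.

V_GS = 3.04 V

With gate tied to drain, V_GS = V_DS ≥ V_GS − V_th, so the device is in saturation.
k_n = μ_nC_ox · (W/L) = 0.272 mA/V².
KCL at the drain: ½ k_n (V_GS − V_th)² = (V_DD − V_GS)/R.
Let x = V_GS − 1.4. Then 2.39 x² + x − 8.05 = 0, giving x = 1.64 V (positive root), so V_GS = 3.04 V.
I_D = (V_DD − V_GS)/R = (9.45 − 3.04) / 17.6 = 0.364 mA.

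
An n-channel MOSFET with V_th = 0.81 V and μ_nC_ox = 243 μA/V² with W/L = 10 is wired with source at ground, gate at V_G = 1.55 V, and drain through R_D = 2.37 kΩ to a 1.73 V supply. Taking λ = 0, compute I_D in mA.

I_D = 0.549 mA

V_GS = V_G = 1.55 V, so V_ov = 1.55 − 0.81 = 0.74 V.
k_n = μ_nC_ox · (W/L) = 2.43 mA/V².
Assume saturation: I_D = ½ k_n V_ov² = 0.5 × 2.43 × 0.74² = 0.665 mA, giving V_DS = V_DD − I_D R_D = 1.73 − 0.665 × 2.37 = 0.153 V.
But 0.153 V < V_ov = 0.74 V, so the device is actually in triode.
In triode I_D = k_n[V_ov V_DS − ½ V_DS²] and I_D = (V_DD − V_DS)/R_D. Equating: 2.88 V_DS² − 5.262 V_DS + 1.73 = 0, giving V_DS = 0.43 V (the root below V_ov).
I_D = (1.73 − 0.43) / 2.37 = 0.549 mA.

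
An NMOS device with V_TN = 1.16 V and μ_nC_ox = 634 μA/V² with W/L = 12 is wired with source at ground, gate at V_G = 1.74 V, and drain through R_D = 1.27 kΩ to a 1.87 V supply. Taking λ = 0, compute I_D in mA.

I_D = 1.16 mA

V_GS = V_G = 1.74 V, so V_ov = 1.74 − 1.16 = 0.58 V.
k_n = μ_nC_ox · (W/L) = 7.608 mA/V².
Assume saturation: I_D = ½ k_n V_ov² = 0.5 × 7.608 × 0.58² = 1.28 mA, giving V_DS = V_DD − I_D R_D = 1.87 − 1.28 × 1.27 = 0.245 V.
But 0.245 V < V_ov = 0.58 V, so the device is actually in triode.
In triode I_D = k_n[V_ov V_DS − ½ V_DS²] and I_D = (V_DD − V_DS)/R_D. Equating: 4.83 V_DS² − 6.604 V_DS + 1.87 = 0, giving V_DS = 0.4 V (the root below V_ov).
I_D = (1.87 − 0.4) / 1.27 = 1.16 mA.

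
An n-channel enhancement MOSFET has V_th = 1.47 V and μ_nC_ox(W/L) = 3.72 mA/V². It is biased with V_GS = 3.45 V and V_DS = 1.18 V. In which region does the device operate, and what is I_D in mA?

Triode; I_D = 6.10 mA

V_ov = V_GS − V_th = 3.45 − 1.47 = 1.98 V.
Since V_DS = 1.18 V < V_ov = 1.98 V, the device is in the triode region.
I_D = k_n [V_ov · V_DS − ½ V_DS²] = 3.72 × [1.98 × 1.18 − 0.5 × 1.18²] = 6.1 mA.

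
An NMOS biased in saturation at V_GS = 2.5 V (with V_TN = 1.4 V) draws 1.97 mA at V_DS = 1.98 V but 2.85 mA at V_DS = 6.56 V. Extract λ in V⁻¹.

λ = 0.121 V⁻¹

With V_GS fixed, I_D ∝ (1 + λ V_DS) in saturation, so I_D2/I_D1 = (1 + λ V_DS2)/(1 + λ V_DS1).
2.85/1.97 = 1.447 = (1 + 6.56 λ)/(1 + 1.98 λ).
Solving: λ (I_D1 V_DS2 − I_D2 V_DS1) = I_D2 − I_D1, so λ = (2.85 − 1.97) / (1.97 × 6.56 − 2.85 × 1.98) = 0.88 / 7.28 = 0.121 V⁻¹.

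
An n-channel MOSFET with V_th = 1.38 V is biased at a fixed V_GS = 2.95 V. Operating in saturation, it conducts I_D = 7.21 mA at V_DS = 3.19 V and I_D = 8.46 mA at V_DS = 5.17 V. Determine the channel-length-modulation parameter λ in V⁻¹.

λ = 0.121 V⁻¹

With V_GS fixed, I_D ∝ (1 + λ V_DS) in saturation, so I_D2/I_D1 = (1 + λ V_DS2)/(1 + λ V_DS1).
8.46/7.21 = 1.173 = (1 + 5.17 λ)/(1 + 3.19 λ).
Solving: λ (I_D1 V_DS2 − I_D2 V_DS1) = I_D2 − I_D1, so λ = (8.46 − 7.21) / (7.21 × 5.17 − 8.46 × 3.19) = 1.25 / 10.3 = 0.121 V⁻¹.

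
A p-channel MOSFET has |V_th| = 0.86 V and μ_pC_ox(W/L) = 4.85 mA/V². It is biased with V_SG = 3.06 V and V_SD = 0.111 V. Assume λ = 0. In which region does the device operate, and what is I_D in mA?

V_ov = V_SG − |V_th| = 3.06 − 0.86 = 2.2 V.
Since V_SD = 0.111 V < V_ov = 2.2 V, the device is in the triode region.
I_D = k_p [V_ov · V_SD − ½ V_SD²] = 4.85 × [2.2 × 0.111 − 0.5 × 0.111²] = 1.15 mA.

Triode; I_D = 1.15 mA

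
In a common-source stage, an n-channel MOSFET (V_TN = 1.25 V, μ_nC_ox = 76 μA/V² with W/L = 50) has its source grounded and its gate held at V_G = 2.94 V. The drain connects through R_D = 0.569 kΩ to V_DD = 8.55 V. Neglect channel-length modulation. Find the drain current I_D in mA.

I_D = 5.43 mA

V_GS = V_G = 2.94 V, so V_ov = 2.94 − 1.25 = 1.69 V.
k_n = μ_nC_ox · (W/L) = 3.8 mA/V².
Assume saturation: I_D = ½ k_n V_ov² = 0.5 × 3.8 × 1.69² = 5.43 mA, giving V_DS = V_DD − I_D R_D = 8.55 − 5.43 × 0.569 = 5.46 V.
V_DS = 5.46 V ≥ V_ov = 1.69 V, confirming saturation.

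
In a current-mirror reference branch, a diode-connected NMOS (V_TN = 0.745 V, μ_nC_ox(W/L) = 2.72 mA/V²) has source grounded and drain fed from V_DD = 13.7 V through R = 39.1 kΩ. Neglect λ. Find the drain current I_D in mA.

I_D = 0.319 mA

With gate tied to drain, V_GS = V_DS ≥ V_GS − V_TN, so the device is in saturation.
KCL at the drain: ½ k_n (V_GS − V_TN)² = (V_DD − V_GS)/R.
Let x = V_GS − 0.745. Then 53.2 x² + x − 12.96 = 0, giving x = 0.484 V (positive root), so V_GS = 1.23 V.
I_D = (V_DD − V_GS)/R = (13.7 − 1.23) / 39.1 = 0.319 mA.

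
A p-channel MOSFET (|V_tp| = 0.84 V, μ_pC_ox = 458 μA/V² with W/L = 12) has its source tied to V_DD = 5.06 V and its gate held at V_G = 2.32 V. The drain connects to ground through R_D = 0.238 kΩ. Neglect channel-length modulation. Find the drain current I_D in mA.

V_SG = V_DD − V_G = 5.06 − 2.32 = 2.74 V, so V_ov = 2.74 − 0.84 = 1.9 V.
k_p = μ_pC_ox · (W/L) = 5.496 mA/V².
Assume saturation: I_D = ½ k_p V_ov² = 0.5 × 5.496 × 1.9² = 9.92 mA, giving V_SD = V_DD − I_D R_D = 5.06 − 9.92 × 0.238 = 2.7 V.
V_SD = 2.7 V ≥ V_ov = 1.9 V, confirming saturation.

I_D = 9.92 mA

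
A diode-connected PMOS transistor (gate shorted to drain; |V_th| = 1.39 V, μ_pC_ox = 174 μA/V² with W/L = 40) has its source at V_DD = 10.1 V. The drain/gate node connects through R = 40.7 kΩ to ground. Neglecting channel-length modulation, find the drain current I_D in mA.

With gate tied to drain, V_SG = V_SD ≥ V_SG − |V_th|, so the device is in saturation.
k_p = μ_pC_ox · (W/L) = 6.96 mA/V².
KCL at the drain: ½ k_p (V_SG − |V_th|)² = (V_DD − V_SG)/R.
Let x = V_SG − 1.39. Then 142 x² + x − 8.71 = 0, giving x = 0.244 V (positive root), so V_SG = 1.63 V.
I_D = (V_DD − V_SG)/R = (10.1 − 1.63) / 40.7 = 0.208 mA.

I_D = 0.208 mA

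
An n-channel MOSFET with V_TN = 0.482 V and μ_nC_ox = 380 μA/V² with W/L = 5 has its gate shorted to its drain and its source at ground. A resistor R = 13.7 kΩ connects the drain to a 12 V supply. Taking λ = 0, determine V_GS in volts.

V_GS = 1.39 V

With gate tied to drain, V_GS = V_DS ≥ V_GS − V_TN, so the device is in saturation.
k_n = μ_nC_ox · (W/L) = 1.9 mA/V².
KCL at the drain: ½ k_n (V_GS − V_TN)² = (V_DD − V_GS)/R.
Let x = V_GS − 0.482. Then 13 x² + x − 11.52 = 0, giving x = 0.903 V (positive root), so V_GS = 1.39 V.
I_D = (V_DD − V_GS)/R = (12 − 1.39) / 13.7 = 0.775 mA.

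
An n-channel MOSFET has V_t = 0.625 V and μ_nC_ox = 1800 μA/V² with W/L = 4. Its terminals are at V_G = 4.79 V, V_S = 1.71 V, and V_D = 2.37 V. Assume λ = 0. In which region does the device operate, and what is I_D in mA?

Triode; I_D = 10.1 mA

V_GS = V_G − V_S = 4.79 − 1.71 = 3.08 V; V_DS = V_D − V_S = 2.37 − 1.71 = 0.66 V.
k_n = μ_nC_ox · (W/L) = 7.2 mA/V².
V_ov = V_GS − V_t = 3.08 − 0.625 = 2.46 V.
Since V_DS = 0.66 V < V_ov = 2.46 V, the device is in the triode region.
I_D = k_n [V_ov · V_DS − ½ V_DS²] = 7.2 × [2.46 × 0.66 − 0.5 × 0.66²] = 10.1 mA.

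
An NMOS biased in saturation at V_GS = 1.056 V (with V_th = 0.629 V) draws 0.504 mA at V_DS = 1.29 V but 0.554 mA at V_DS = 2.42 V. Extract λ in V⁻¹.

With V_GS fixed, I_D ∝ (1 + λ V_DS) in saturation, so I_D2/I_D1 = (1 + λ V_DS2)/(1 + λ V_DS1).
0.554/0.504 = 1.099 = (1 + 2.42 λ)/(1 + 1.29 λ).
Solving: λ (I_D1 V_DS2 − I_D2 V_DS1) = I_D2 − I_D1, so λ = (0.554 − 0.504) / (0.504 × 2.42 − 0.554 × 1.29) = 0.05 / 0.505 = 0.099 V⁻¹.

λ = 0.0990 V⁻¹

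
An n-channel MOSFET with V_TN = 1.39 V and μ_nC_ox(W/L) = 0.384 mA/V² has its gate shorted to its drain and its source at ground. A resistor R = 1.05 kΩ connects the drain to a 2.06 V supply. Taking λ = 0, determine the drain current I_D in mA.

I_D = 0.0686 mA

With gate tied to drain, V_GS = V_DS ≥ V_GS − V_TN, so the device is in saturation.
KCL at the drain: ½ k_n (V_GS − V_TN)² = (V_DD − V_GS)/R.
Let x = V_GS − 1.39. Then 0.202 x² + x − 0.67 = 0, giving x = 0.598 V (positive root), so V_GS = 1.99 V.
I_D = (V_DD − V_GS)/R = (2.06 − 1.99) / 1.05 = 0.0686 mA.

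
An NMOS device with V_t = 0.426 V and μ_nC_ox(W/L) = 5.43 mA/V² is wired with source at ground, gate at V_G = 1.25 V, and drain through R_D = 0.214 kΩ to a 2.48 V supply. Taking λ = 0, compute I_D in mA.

V_GS = V_G = 1.25 V, so V_ov = 1.25 − 0.426 = 0.824 V.
Assume saturation: I_D = ½ k_n V_ov² = 0.5 × 5.43 × 0.824² = 1.84 mA, giving V_DS = V_DD − I_D R_D = 2.48 − 1.84 × 0.214 = 2.09 V.
V_DS = 2.09 V ≥ V_ov = 0.824 V, confirming saturation.

I_D = 1.84 mA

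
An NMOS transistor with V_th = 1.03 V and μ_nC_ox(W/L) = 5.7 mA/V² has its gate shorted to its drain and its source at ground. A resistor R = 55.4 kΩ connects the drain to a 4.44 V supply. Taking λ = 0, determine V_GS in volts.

With gate tied to drain, V_GS = V_DS ≥ V_GS − V_th, so the device is in saturation.
KCL at the drain: ½ k_n (V_GS − V_th)² = (V_DD − V_GS)/R.
Let x = V_GS − 1.03. Then 158 x² + x − 3.41 = 0, giving x = 0.144 V (positive root), so V_GS = 1.17 V.
I_D = (V_DD − V_GS)/R = (4.44 − 1.17) / 55.4 = 0.059 mA.

V_GS = 1.17 V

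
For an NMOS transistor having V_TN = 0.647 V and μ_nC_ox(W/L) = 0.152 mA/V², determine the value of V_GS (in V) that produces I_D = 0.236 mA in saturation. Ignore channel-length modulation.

V_GS = 2.41 V

In saturation I_D = ½ k_n (V_GS − V_TN)², so V_GS − V_TN = √(2 I_D / k_n) = √(2 × 0.236 / 0.152) = 1.76 V.
V_GS = 0.647 + 1.76 = 2.41 V.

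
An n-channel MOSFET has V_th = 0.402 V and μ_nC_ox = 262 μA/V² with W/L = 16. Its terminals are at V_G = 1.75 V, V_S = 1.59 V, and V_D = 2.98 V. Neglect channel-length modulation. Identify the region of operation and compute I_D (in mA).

V_GS = V_G − V_S = 1.75 − 1.59 = 0.16 V; V_DS = V_D − V_S = 2.98 − 1.59 = 1.39 V.
V_GS = 0.16 V < V_th = 0.402 V, so the transistor is in cutoff.

Cutoff; I_D = 0 mA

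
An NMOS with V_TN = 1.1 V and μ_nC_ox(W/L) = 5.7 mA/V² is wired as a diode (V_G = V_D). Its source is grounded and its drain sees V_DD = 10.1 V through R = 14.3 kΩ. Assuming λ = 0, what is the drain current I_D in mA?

I_D = 0.597 mA

With gate tied to drain, V_GS = V_DS ≥ V_GS − V_TN, so the device is in saturation.
KCL at the drain: ½ k_n (V_GS − V_TN)² = (V_DD − V_GS)/R.
Let x = V_GS − 1.1. Then 40.8 x² + x − 9 = 0, giving x = 0.458 V (positive root), so V_GS = 1.56 V.
I_D = (V_DD − V_GS)/R = (10.1 − 1.56) / 14.3 = 0.597 mA.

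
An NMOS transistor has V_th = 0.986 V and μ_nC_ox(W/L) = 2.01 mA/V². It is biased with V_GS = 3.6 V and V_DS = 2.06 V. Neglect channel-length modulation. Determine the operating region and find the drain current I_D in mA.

Triode; I_D = 6.56 mA

V_ov = V_GS − V_th = 3.6 − 0.986 = 2.61 V.
Since V_DS = 2.06 V < V_ov = 2.61 V, the device is in the triode region.
I_D = k_n [V_ov · V_DS − ½ V_DS²] = 2.01 × [2.61 × 2.06 − 0.5 × 2.06²] = 6.56 mA.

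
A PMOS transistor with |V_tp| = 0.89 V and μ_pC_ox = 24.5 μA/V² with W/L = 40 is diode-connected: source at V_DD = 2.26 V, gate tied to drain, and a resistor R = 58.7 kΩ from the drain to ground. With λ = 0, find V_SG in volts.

V_SG = 1.09 V

With gate tied to drain, V_SG = V_SD ≥ V_SG − |V_tp|, so the device is in saturation.
k_p = μ_pC_ox · (W/L) = 0.98 mA/V².
KCL at the drain: ½ k_p (V_SG − |V_tp|)² = (V_DD − V_SG)/R.
Let x = V_SG − 0.89. Then 28.8 x² + x − 1.37 = 0, giving x = 0.202 V (positive root), so V_SG = 1.09 V.
I_D = (V_DD − V_SG)/R = (2.26 − 1.09) / 58.7 = 0.0199 mA.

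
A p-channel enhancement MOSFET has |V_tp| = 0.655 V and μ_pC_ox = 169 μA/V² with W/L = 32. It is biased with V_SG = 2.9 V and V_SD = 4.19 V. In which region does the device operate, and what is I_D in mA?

k_p = μ_pC_ox · (W/L) = 5.408 mA/V².
V_ov = V_SG − |V_tp| = 2.9 − 0.655 = 2.25 V.
Since V_SD = 4.19 V ≥ V_ov = 2.25 V, the device is in saturation.
I_D = ½ k_p V_ov² = 0.5 × 5.408 × 2.25² = 13.6 mA.

Saturation; I_D = 13.6 mA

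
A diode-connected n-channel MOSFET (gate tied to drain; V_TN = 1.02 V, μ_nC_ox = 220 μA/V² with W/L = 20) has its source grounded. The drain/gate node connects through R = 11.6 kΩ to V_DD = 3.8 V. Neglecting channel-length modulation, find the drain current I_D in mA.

I_D = 0.213 mA

With gate tied to drain, V_GS = V_DS ≥ V_GS − V_TN, so the device is in saturation.
k_n = μ_nC_ox · (W/L) = 4.4 mA/V².
KCL at the drain: ½ k_n (V_GS − V_TN)² = (V_DD − V_GS)/R.
Let x = V_GS − 1.02. Then 25.5 x² + x − 2.78 = 0, giving x = 0.311 V (positive root), so V_GS = 1.33 V.
I_D = (V_DD − V_GS)/R = (3.8 − 1.33) / 11.6 = 0.213 mA.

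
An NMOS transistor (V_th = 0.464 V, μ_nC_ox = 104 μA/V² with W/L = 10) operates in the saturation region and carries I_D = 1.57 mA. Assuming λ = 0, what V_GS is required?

V_GS = 2.20 V

k_n = μ_nC_ox · (W/L) = 1.04 mA/V².
In saturation I_D = ½ k_n (V_GS − V_th)², so V_GS − V_th = √(2 I_D / k_n) = √(2 × 1.57 / 1.04) = 1.74 V.
V_GS = 0.464 + 1.74 = 2.2 V.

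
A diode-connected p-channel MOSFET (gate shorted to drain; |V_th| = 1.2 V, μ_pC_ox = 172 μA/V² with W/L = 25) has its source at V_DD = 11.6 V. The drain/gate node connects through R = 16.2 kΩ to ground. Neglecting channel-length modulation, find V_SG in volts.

V_SG = 1.73 V

With gate tied to drain, V_SG = V_SD ≥ V_SG − |V_th|, so the device is in saturation.
k_p = μ_pC_ox · (W/L) = 4.3 mA/V².
KCL at the drain: ½ k_p (V_SG − |V_th|)² = (V_DD − V_SG)/R.
Let x = V_SG − 1.2. Then 34.8 x² + x − 10.4 = 0, giving x = 0.532 V (positive root), so V_SG = 1.73 V.
I_D = (V_DD − V_SG)/R = (11.6 − 1.73) / 16.2 = 0.609 mA.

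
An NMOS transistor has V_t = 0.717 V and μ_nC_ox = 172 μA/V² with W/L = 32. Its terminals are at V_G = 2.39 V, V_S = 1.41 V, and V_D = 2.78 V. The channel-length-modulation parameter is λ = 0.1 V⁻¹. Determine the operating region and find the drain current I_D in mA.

V_GS = V_G − V_S = 2.39 − 1.41 = 0.98 V; V_DS = V_D − V_S = 2.78 − 1.41 = 1.37 V.
k_n = μ_nC_ox · (W/L) = 5.504 mA/V².
V_ov = V_GS − V_t = 0.98 − 0.717 = 0.263 V.
Since V_DS = 1.37 V ≥ V_ov = 0.263 V, the device is in saturation.
I_D = ½ k_n V_ov² (1 + λ V_DS) = 0.5 × 5.504 × 0.263² × (1 + 0.1 × 1.37) = 0.216 mA.

Saturation; I_D = 0.216 mA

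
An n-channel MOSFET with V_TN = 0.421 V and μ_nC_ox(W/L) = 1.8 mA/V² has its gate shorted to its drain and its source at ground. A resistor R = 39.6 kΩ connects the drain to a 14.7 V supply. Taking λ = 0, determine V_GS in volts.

With gate tied to drain, V_GS = V_DS ≥ V_GS − V_TN, so the device is in saturation.
KCL at the drain: ½ k_n (V_GS − V_TN)² = (V_DD − V_GS)/R.
Let x = V_GS − 0.421. Then 35.6 x² + x − 14.28 = 0, giving x = 0.619 V (positive root), so V_GS = 1.04 V.
I_D = (V_DD − V_GS)/R = (14.7 − 1.04) / 39.6 = 0.345 mA.

V_GS = 1.04 V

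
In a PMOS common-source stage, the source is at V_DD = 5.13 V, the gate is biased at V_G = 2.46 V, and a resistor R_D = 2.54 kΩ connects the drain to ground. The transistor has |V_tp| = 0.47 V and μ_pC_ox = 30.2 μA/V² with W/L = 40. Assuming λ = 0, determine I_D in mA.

I_D = 1.71 mA

V_SG = V_DD − V_G = 5.13 − 2.46 = 2.67 V, so V_ov = 2.67 − 0.47 = 2.2 V.
k_p = μ_pC_ox · (W/L) = 1.208 mA/V².
Assume saturation: I_D = ½ k_p V_ov² = 0.5 × 1.208 × 2.2² = 2.92 mA, giving V_SD = V_DD − I_D R_D = 5.13 − 2.92 × 2.54 = -2.3 V.
But -2.3 V < V_ov = 2.2 V, so the device is actually in triode.
In triode I_D = k_p[V_ov V_SD − ½ V_SD²] and I_D = (V_DD − V_SD)/R_D. Equating: 1.53 V_SD² − 7.75 V_SD + 5.13 = 0, giving V_SD = 0.783 V (the root below V_ov).
I_D = (5.13 − 0.783) / 2.54 = 1.71 mA.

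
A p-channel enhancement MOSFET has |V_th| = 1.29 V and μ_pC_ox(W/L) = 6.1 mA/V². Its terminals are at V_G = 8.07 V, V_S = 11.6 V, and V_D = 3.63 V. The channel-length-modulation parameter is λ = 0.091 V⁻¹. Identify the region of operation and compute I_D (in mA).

V_SG = V_S − V_G = 11.6 − 8.07 = 3.53 V; V_SD = V_S − V_D = 11.6 − 3.63 = 7.97 V.
V_ov = V_SG − |V_th| = 3.53 − 1.29 = 2.24 V.
Since V_SD = 7.97 V ≥ V_ov = 2.24 V, the device is in saturation.
I_D = ½ k_p V_ov² (1 + λ V_SD) = 0.5 × 6.1 × 2.24² × (1 + 0.091 × 7.97) = 26.4 mA.

Saturation; I_D = 26.4 mA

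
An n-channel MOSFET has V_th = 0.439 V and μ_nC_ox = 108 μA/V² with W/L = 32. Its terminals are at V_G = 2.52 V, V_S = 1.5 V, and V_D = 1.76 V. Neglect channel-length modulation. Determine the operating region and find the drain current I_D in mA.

Triode; I_D = 0.405 mA

V_GS = V_G − V_S = 2.52 − 1.5 = 1.02 V; V_DS = V_D − V_S = 1.76 − 1.5 = 0.26 V.
k_n = μ_nC_ox · (W/L) = 3.456 mA/V².
V_ov = V_GS − V_th = 1.02 − 0.439 = 0.581 V.
Since V_DS = 0.26 V < V_ov = 0.581 V, the device is in the triode region.
I_D = k_n [V_ov · V_DS − ½ V_DS²] = 3.456 × [0.581 × 0.26 − 0.5 × 0.26²] = 0.405 mA.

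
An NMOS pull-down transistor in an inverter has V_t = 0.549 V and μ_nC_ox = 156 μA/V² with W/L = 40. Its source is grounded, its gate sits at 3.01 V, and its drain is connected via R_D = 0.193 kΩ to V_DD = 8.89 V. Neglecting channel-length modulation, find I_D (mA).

V_GS = V_G = 3.01 V, so V_ov = 3.01 − 0.549 = 2.46 V.
k_n = μ_nC_ox · (W/L) = 6.24 mA/V².
Assume saturation: I_D = ½ k_n V_ov² = 0.5 × 6.24 × 2.46² = 18.9 mA, giving V_DS = V_DD − I_D R_D = 8.89 − 18.9 × 0.193 = 5.24 V.
V_DS = 5.24 V ≥ V_ov = 2.46 V, confirming saturation.

I_D = 18.9 mA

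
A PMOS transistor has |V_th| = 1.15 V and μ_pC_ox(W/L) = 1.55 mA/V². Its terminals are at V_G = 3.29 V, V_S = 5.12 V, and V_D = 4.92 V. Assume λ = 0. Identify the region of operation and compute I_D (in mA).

V_SG = V_S − V_G = 5.12 − 3.29 = 1.83 V; V_SD = V_S − V_D = 5.12 − 4.92 = 0.2 V.
V_ov = V_SG − |V_th| = 1.83 − 1.15 = 0.68 V.
Since V_SD = 0.2 V < V_ov = 0.68 V, the device is in the triode region.
I_D = k_p [V_ov · V_SD − ½ V_SD²] = 1.55 × [0.68 × 0.2 − 0.5 × 0.2²] = 0.18 mA.

Triode; I_D = 0.180 mA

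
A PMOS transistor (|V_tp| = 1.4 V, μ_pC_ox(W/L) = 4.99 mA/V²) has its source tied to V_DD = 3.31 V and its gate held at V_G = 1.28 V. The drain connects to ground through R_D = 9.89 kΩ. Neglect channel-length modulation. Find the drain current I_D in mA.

V_SG = V_DD − V_G = 3.31 − 1.28 = 2.03 V, so V_ov = 2.03 − 1.4 = 0.63 V.
Assume saturation: I_D = ½ k_p V_ov² = 0.5 × 4.99 × 0.63² = 0.99 mA, giving V_SD = V_DD − I_D R_D = 3.31 − 0.99 × 9.89 = -6.48 V.
But -6.48 V < V_ov = 0.63 V, so the device is actually in triode.
In triode I_D = k_p[V_ov V_SD − ½ V_SD²] and I_D = (V_DD − V_SD)/R_D. Equating: 24.7 V_SD² − 32.09 V_SD + 3.31 = 0, giving V_SD = 0.113 V (the root below V_ov).
I_D = (3.31 − 0.113) / 9.89 = 0.323 mA.

I_D = 0.323 mA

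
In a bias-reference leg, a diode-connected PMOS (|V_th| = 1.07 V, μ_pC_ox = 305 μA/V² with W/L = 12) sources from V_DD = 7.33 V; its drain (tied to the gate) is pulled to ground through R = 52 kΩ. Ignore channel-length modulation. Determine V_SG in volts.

With gate tied to drain, V_SG = V_SD ≥ V_SG − |V_th|, so the device is in saturation.
k_p = μ_pC_ox · (W/L) = 3.66 mA/V².
KCL at the drain: ½ k_p (V_SG − |V_th|)² = (V_DD − V_SG)/R.
Let x = V_SG − 1.07. Then 95.2 x² + x − 6.26 = 0, giving x = 0.251 V (positive root), so V_SG = 1.32 V.
I_D = (V_DD − V_SG)/R = (7.33 − 1.32) / 52 = 0.116 mA.

V_SG = 1.32 V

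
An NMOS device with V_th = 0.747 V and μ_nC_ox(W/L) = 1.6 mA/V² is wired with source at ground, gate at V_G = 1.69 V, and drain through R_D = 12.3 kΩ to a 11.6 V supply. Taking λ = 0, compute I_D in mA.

I_D = 0.711 mA

V_GS = V_G = 1.69 V, so V_ov = 1.69 − 0.747 = 0.943 V.
Assume saturation: I_D = ½ k_n V_ov² = 0.5 × 1.6 × 0.943² = 0.711 mA, giving V_DS = V_DD − I_D R_D = 11.6 − 0.711 × 12.3 = 2.85 V.
V_DS = 2.85 V ≥ V_ov = 0.943 V, confirming saturation.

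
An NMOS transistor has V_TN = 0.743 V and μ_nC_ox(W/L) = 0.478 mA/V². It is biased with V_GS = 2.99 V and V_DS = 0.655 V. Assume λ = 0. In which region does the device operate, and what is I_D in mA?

V_ov = V_GS − V_TN = 2.99 − 0.743 = 2.25 V.
Since V_DS = 0.655 V < V_ov = 2.25 V, the device is in the triode region.
I_D = k_n [V_ov · V_DS − ½ V_DS²] = 0.478 × [2.25 × 0.655 − 0.5 × 0.655²] = 0.601 mA.

Triode; I_D = 0.601 mA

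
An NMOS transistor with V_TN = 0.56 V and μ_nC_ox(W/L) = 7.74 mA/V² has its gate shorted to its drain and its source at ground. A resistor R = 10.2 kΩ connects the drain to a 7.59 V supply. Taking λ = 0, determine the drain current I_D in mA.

I_D = 0.649 mA

With gate tied to drain, V_GS = V_DS ≥ V_GS − V_TN, so the device is in saturation.
KCL at the drain: ½ k_n (V_GS − V_TN)² = (V_DD − V_GS)/R.
Let x = V_GS − 0.56. Then 39.5 x² + x − 7.03 = 0, giving x = 0.41 V (positive root), so V_GS = 0.97 V.
I_D = (V_DD − V_GS)/R = (7.59 − 0.97) / 10.2 = 0.649 mA.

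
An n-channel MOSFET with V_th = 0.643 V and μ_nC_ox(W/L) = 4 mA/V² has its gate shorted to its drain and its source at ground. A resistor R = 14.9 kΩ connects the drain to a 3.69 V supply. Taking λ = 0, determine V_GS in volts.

With gate tied to drain, V_GS = V_DS ≥ V_GS − V_th, so the device is in saturation.
KCL at the drain: ½ k_n (V_GS − V_th)² = (V_DD − V_GS)/R.
Let x = V_GS − 0.643. Then 29.8 x² + x − 3.047 = 0, giving x = 0.303 V (positive root), so V_GS = 0.946 V.
I_D = (V_DD − V_GS)/R = (3.69 − 0.946) / 14.9 = 0.184 mA.

V_GS = 0.946 V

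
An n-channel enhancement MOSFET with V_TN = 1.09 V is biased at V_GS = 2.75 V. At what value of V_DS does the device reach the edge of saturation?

V_DS,sat = 1.66 V

The boundary between triode and saturation is V_DS = V_GS − V_TN = V_ov.
V_ov = 2.75 − 1.09 = 1.66 V.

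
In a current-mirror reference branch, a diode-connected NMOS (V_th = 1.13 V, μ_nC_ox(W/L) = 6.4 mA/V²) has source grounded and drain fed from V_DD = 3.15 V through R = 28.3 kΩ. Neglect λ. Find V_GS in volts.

With gate tied to drain, V_GS = V_DS ≥ V_GS − V_th, so the device is in saturation.
KCL at the drain: ½ k_n (V_GS − V_th)² = (V_DD − V_GS)/R.
Let x = V_GS − 1.13. Then 90.6 x² + x − 2.02 = 0, giving x = 0.144 V (positive root), so V_GS = 1.27 V.
I_D = (V_DD − V_GS)/R = (3.15 − 1.27) / 28.3 = 0.0663 mA.

V_GS = 1.27 V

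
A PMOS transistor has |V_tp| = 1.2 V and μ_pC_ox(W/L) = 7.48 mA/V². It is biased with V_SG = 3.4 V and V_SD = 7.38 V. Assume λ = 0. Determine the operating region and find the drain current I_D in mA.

Saturation; I_D = 18.1 mA

V_ov = V_SG − |V_tp| = 3.4 − 1.2 = 2.2 V.
Since V_SD = 7.38 V ≥ V_ov = 2.2 V, the device is in saturation.
I_D = ½ k_p V_ov² = 0.5 × 7.48 × 2.2² = 18.1 mA.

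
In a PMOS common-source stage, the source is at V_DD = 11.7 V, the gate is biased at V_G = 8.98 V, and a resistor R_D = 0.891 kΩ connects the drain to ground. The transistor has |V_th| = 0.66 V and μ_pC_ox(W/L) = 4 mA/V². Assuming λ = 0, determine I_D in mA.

I_D = 8.49 mA

V_SG = V_DD − V_G = 11.7 − 8.98 = 2.72 V, so V_ov = 2.72 − 0.66 = 2.06 V.
Assume saturation: I_D = ½ k_p V_ov² = 0.5 × 4 × 2.06² = 8.49 mA, giving V_SD = V_DD − I_D R_D = 11.7 − 8.49 × 0.891 = 4.14 V.
V_SD = 4.14 V ≥ V_ov = 2.06 V, confirming saturation.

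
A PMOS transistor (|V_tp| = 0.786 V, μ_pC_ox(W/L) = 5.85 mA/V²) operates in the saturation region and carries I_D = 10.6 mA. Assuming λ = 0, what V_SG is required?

V_SG = 2.69 V

In saturation I_D = ½ k_p (V_SG − |V_tp|)², so V_SG − |V_tp| = √(2 I_D / k_p) = √(2 × 10.6 / 5.85) = 1.9 V.
V_SG = 0.786 + 1.9 = 2.69 V.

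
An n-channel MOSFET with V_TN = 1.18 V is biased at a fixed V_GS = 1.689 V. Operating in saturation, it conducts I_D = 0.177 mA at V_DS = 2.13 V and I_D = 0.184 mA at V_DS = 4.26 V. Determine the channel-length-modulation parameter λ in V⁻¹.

λ = 0.0193 V⁻¹

With V_GS fixed, I_D ∝ (1 + λ V_DS) in saturation, so I_D2/I_D1 = (1 + λ V_DS2)/(1 + λ V_DS1).
0.184/0.177 = 1.04 = (1 + 4.26 λ)/(1 + 2.13 λ).
Solving: λ (I_D1 V_DS2 − I_D2 V_DS1) = I_D2 − I_D1, so λ = (0.184 − 0.177) / (0.177 × 4.26 − 0.184 × 2.13) = 0.007 / 0.362 = 0.0193 V⁻¹.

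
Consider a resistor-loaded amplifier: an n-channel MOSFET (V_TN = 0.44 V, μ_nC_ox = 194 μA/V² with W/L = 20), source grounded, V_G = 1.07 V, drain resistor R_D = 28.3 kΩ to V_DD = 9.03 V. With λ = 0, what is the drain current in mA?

I_D = 0.314 mA

V_GS = V_G = 1.07 V, so V_ov = 1.07 − 0.44 = 0.63 V.
k_n = μ_nC_ox · (W/L) = 3.88 mA/V².
Assume saturation: I_D = ½ k_n V_ov² = 0.5 × 3.88 × 0.63² = 0.77 mA, giving V_DS = V_DD − I_D R_D = 9.03 − 0.77 × 28.3 = -12.8 V.
But -12.8 V < V_ov = 0.63 V, so the device is actually in triode.
In triode I_D = k_n[V_ov V_DS − ½ V_DS²] and I_D = (V_DD − V_DS)/R_D. Equating: 54.9 V_DS² − 70.18 V_DS + 9.03 = 0, giving V_DS = 0.145 V (the root below V_ov).
I_D = (9.03 − 0.145) / 28.3 = 0.314 mA.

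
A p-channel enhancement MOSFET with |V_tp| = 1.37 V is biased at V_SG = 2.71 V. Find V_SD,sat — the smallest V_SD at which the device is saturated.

V_SD,sat = 1.34 V

The boundary between triode and saturation is V_SD = V_SG − |V_tp| = V_ov.
V_ov = 2.71 − 1.37 = 1.34 V.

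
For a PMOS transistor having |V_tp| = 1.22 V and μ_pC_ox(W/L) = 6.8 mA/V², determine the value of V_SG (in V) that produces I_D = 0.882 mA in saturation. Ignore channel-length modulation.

In saturation I_D = ½ k_p (V_SG − |V_tp|)², so V_SG − |V_tp| = √(2 I_D / k_p) = √(2 × 0.882 / 6.8) = 0.509 V.
V_SG = 1.22 + 0.509 = 1.73 V.

V_SG = 1.73 V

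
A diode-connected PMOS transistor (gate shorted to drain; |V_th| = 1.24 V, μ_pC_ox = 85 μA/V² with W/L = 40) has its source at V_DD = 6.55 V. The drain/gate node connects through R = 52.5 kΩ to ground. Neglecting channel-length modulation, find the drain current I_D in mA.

I_D = 0.0966 mA

With gate tied to drain, V_SG = V_SD ≥ V_SG − |V_th|, so the device is in saturation.
k_p = μ_pC_ox · (W/L) = 3.4 mA/V².
KCL at the drain: ½ k_p (V_SG − |V_th|)² = (V_DD − V_SG)/R.
Let x = V_SG − 1.24. Then 89.2 x² + x − 5.31 = 0, giving x = 0.238 V (positive root), so V_SG = 1.48 V.
I_D = (V_DD − V_SG)/R = (6.55 − 1.48) / 52.5 = 0.0966 mA.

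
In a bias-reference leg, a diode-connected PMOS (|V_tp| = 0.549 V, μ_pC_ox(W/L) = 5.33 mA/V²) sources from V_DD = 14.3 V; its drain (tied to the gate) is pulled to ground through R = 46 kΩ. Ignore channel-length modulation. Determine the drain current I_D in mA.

I_D = 0.292 mA

With gate tied to drain, V_SG = V_SD ≥ V_SG − |V_tp|, so the device is in saturation.
KCL at the drain: ½ k_p (V_SG − |V_tp|)² = (V_DD − V_SG)/R.
Let x = V_SG − 0.549. Then 123 x² + x − 13.75 = 0, giving x = 0.331 V (positive root), so V_SG = 0.88 V.
I_D = (V_DD − V_SG)/R = (14.3 − 0.88) / 46 = 0.292 mA.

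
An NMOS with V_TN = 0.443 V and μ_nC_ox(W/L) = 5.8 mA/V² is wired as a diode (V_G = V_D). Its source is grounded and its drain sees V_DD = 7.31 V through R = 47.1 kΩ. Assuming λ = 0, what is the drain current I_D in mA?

With gate tied to drain, V_GS = V_DS ≥ V_GS − V_TN, so the device is in saturation.
KCL at the drain: ½ k_n (V_GS − V_TN)² = (V_DD − V_GS)/R.
Let x = V_GS − 0.443. Then 137 x² + x − 6.867 = 0, giving x = 0.221 V (positive root), so V_GS = 0.664 V.
I_D = (V_DD − V_GS)/R = (7.31 − 0.664) / 47.1 = 0.141 mA.

I_D = 0.141 mA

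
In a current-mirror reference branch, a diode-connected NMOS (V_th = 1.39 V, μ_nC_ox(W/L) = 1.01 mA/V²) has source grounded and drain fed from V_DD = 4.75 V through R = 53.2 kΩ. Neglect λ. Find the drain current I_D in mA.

I_D = 0.0569 mA

With gate tied to drain, V_GS = V_DS ≥ V_GS − V_th, so the device is in saturation.
KCL at the drain: ½ k_n (V_GS − V_th)² = (V_DD − V_GS)/R.
Let x = V_GS − 1.39. Then 26.9 x² + x − 3.36 = 0, giving x = 0.336 V (positive root), so V_GS = 1.73 V.
I_D = (V_DD − V_GS)/R = (4.75 − 1.73) / 53.2 = 0.0569 mA.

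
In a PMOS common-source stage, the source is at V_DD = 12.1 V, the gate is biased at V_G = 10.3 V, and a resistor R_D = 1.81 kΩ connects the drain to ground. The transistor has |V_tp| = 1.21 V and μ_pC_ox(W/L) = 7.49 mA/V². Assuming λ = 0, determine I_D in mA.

V_SG = V_DD − V_G = 12.1 − 10.3 = 1.8 V, so V_ov = 1.8 − 1.21 = 0.59 V.
Assume saturation: I_D = ½ k_p V_ov² = 0.5 × 7.49 × 0.59² = 1.3 mA, giving V_SD = V_DD − I_D R_D = 12.1 − 1.3 × 1.81 = 9.74 V.
V_SD = 9.74 V ≥ V_ov = 0.59 V, confirming saturation.

I_D = 1.30 mA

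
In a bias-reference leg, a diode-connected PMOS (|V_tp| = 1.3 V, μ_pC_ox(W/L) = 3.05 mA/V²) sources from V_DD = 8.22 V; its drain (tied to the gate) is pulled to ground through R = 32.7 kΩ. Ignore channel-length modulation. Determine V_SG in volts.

V_SG = 1.66 V

With gate tied to drain, V_SG = V_SD ≥ V_SG − |V_tp|, so the device is in saturation.
KCL at the drain: ½ k_p (V_SG − |V_tp|)² = (V_DD − V_SG)/R.
Let x = V_SG − 1.3. Then 49.9 x² + x − 6.92 = 0, giving x = 0.363 V (positive root), so V_SG = 1.66 V.
I_D = (V_DD − V_SG)/R = (8.22 − 1.66) / 32.7 = 0.201 mA.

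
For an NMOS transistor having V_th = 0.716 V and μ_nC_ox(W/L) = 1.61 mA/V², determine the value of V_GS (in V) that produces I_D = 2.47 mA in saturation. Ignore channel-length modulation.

In saturation I_D = ½ k_n (V_GS − V_th)², so V_GS − V_th = √(2 I_D / k_n) = √(2 × 2.47 / 1.61) = 1.75 V.
V_GS = 0.716 + 1.75 = 2.47 V.

V_GS = 2.47 V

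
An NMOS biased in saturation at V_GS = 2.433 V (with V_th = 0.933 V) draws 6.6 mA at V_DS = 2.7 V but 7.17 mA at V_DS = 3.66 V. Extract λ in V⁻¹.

λ = 0.119 V⁻¹

With V_GS fixed, I_D ∝ (1 + λ V_DS) in saturation, so I_D2/I_D1 = (1 + λ V_DS2)/(1 + λ V_DS1).
7.17/6.6 = 1.086 = (1 + 3.66 λ)/(1 + 2.7 λ).
Solving: λ (I_D1 V_DS2 − I_D2 V_DS1) = I_D2 − I_D1, so λ = (7.17 − 6.6) / (6.6 × 3.66 − 7.17 × 2.7) = 0.57 / 4.8 = 0.119 V⁻¹.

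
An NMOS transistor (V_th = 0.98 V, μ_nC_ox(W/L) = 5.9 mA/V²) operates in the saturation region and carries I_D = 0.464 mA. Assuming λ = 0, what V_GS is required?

In saturation I_D = ½ k_n (V_GS − V_th)², so V_GS − V_th = √(2 I_D / k_n) = √(2 × 0.464 / 5.9) = 0.397 V.
V_GS = 0.98 + 0.397 = 1.38 V.

V_GS = 1.38 V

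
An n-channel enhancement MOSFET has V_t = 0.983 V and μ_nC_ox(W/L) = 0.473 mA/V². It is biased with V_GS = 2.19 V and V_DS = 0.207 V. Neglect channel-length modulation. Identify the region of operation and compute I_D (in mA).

V_ov = V_GS − V_t = 2.19 − 0.983 = 1.21 V.
Since V_DS = 0.207 V < V_ov = 1.21 V, the device is in the triode region.
I_D = k_n [V_ov · V_DS − ½ V_DS²] = 0.473 × [1.21 × 0.207 − 0.5 × 0.207²] = 0.108 mA.

Triode; I_D = 0.108 mA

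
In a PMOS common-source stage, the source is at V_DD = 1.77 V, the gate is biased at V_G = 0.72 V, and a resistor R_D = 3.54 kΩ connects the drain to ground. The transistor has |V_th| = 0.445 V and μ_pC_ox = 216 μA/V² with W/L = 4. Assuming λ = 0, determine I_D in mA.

I_D = 0.158 mA

V_SG = V_DD − V_G = 1.77 − 0.72 = 1.05 V, so V_ov = 1.05 − 0.445 = 0.605 V.
k_p = μ_pC_ox · (W/L) = 0.864 mA/V².
Assume saturation: I_D = ½ k_p V_ov² = 0.5 × 0.864 × 0.605² = 0.158 mA, giving V_SD = V_DD − I_D R_D = 1.77 − 0.158 × 3.54 = 1.21 V.
V_SD = 1.21 V ≥ V_ov = 0.605 V, confirming saturation.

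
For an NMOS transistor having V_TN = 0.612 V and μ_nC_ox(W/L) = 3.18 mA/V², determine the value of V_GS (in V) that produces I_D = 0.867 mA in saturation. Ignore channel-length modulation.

V_GS = 1.35 V

In saturation I_D = ½ k_n (V_GS − V_TN)², so V_GS − V_TN = √(2 I_D / k_n) = √(2 × 0.867 / 3.18) = 0.738 V.
V_GS = 0.612 + 0.738 = 1.35 V.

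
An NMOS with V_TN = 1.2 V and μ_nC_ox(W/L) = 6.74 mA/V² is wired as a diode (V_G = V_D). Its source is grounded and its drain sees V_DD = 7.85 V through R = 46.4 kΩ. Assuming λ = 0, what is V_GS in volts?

With gate tied to drain, V_GS = V_DS ≥ V_GS − V_TN, so the device is in saturation.
KCL at the drain: ½ k_n (V_GS − V_TN)² = (V_DD − V_GS)/R.
Let x = V_GS − 1.2. Then 156 x² + x − 6.65 = 0, giving x = 0.203 V (positive root), so V_GS = 1.4 V.
I_D = (V_DD − V_GS)/R = (7.85 − 1.4) / 46.4 = 0.139 mA.

V_GS = 1.40 V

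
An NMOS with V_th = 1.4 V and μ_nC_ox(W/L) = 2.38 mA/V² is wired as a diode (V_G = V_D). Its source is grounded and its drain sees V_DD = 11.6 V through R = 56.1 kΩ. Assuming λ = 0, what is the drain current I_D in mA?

I_D = 0.175 mA

With gate tied to drain, V_GS = V_DS ≥ V_GS − V_th, so the device is in saturation.
KCL at the drain: ½ k_n (V_GS − V_th)² = (V_DD − V_GS)/R.
Let x = V_GS − 1.4. Then 66.8 x² + x − 10.2 = 0, giving x = 0.383 V (positive root), so V_GS = 1.78 V.
I_D = (V_DD − V_GS)/R = (11.6 − 1.78) / 56.1 = 0.175 mA.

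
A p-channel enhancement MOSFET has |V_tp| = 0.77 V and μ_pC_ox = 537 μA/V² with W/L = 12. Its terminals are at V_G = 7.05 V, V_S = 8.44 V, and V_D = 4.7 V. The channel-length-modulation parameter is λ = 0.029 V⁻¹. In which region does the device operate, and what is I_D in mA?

Saturation; I_D = 1.37 mA

V_SG = V_S − V_G = 8.44 − 7.05 = 1.39 V; V_SD = V_S − V_D = 8.44 − 4.7 = 3.74 V.
k_p = μ_pC_ox · (W/L) = 6.444 mA/V².
V_ov = V_SG − |V_tp| = 1.39 − 0.77 = 0.62 V.
Since V_SD = 3.74 V ≥ V_ov = 0.62 V, the device is in saturation.
I_D = ½ k_p V_ov² (1 + λ V_SD) = 0.5 × 6.444 × 0.62² × (1 + 0.029 × 3.74) = 1.37 mA.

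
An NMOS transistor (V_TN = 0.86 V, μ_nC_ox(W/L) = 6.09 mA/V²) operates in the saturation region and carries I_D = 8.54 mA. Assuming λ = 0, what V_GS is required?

V_GS = 2.53 V

In saturation I_D = ½ k_n (V_GS − V_TN)², so V_GS − V_TN = √(2 I_D / k_n) = √(2 × 8.54 / 6.09) = 1.67 V.
V_GS = 0.86 + 1.67 = 2.53 V.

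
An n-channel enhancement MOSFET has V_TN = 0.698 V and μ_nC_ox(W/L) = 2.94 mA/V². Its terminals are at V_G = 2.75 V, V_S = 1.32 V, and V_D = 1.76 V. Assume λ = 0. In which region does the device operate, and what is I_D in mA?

Triode; I_D = 0.662 mA

V_GS = V_G − V_S = 2.75 − 1.32 = 1.43 V; V_DS = V_D − V_S = 1.76 − 1.32 = 0.44 V.
V_ov = V_GS − V_TN = 1.43 − 0.698 = 0.732 V.
Since V_DS = 0.44 V < V_ov = 0.732 V, the device is in the triode region.
I_D = k_n [V_ov · V_DS − ½ V_DS²] = 2.94 × [0.732 × 0.44 − 0.5 × 0.44²] = 0.662 mA.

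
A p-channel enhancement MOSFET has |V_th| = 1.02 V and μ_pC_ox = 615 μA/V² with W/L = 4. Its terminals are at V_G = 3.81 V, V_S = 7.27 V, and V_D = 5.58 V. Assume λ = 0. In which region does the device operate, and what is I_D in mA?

Triode; I_D = 6.63 mA

V_SG = V_S − V_G = 7.27 − 3.81 = 3.46 V; V_SD = V_S − V_D = 7.27 − 5.58 = 1.69 V.
k_p = μ_pC_ox · (W/L) = 2.46 mA/V².
V_ov = V_SG − |V_th| = 3.46 − 1.02 = 2.44 V.
Since V_SD = 1.69 V < V_ov = 2.44 V, the device is in the triode region.
I_D = k_p [V_ov · V_SD − ½ V_SD²] = 2.46 × [2.44 × 1.69 − 0.5 × 1.69²] = 6.63 mA.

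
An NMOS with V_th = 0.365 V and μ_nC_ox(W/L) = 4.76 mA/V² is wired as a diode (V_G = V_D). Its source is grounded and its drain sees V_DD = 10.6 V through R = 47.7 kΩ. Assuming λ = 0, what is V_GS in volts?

V_GS = 0.661 V

With gate tied to drain, V_GS = V_DS ≥ V_GS − V_th, so the device is in saturation.
KCL at the drain: ½ k_n (V_GS − V_th)² = (V_DD − V_GS)/R.
Let x = V_GS − 0.365. Then 114 x² + x − 10.23 = 0, giving x = 0.296 V (positive root), so V_GS = 0.661 V.
I_D = (V_DD − V_GS)/R = (10.6 − 0.661) / 47.7 = 0.208 mA.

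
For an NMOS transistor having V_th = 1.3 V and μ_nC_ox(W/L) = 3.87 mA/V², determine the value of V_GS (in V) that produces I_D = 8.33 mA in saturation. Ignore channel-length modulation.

V_GS = 3.37 V

In saturation I_D = ½ k_n (V_GS − V_th)², so V_GS − V_th = √(2 I_D / k_n) = √(2 × 8.33 / 3.87) = 2.07 V.
V_GS = 1.3 + 2.07 = 3.37 V.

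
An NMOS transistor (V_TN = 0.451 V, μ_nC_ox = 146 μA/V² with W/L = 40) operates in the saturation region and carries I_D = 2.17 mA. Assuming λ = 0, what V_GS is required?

V_GS = 1.31 V

k_n = μ_nC_ox · (W/L) = 5.84 mA/V².
In saturation I_D = ½ k_n (V_GS − V_TN)², so V_GS − V_TN = √(2 I_D / k_n) = √(2 × 2.17 / 5.84) = 0.862 V.
V_GS = 0.451 + 0.862 = 1.31 V.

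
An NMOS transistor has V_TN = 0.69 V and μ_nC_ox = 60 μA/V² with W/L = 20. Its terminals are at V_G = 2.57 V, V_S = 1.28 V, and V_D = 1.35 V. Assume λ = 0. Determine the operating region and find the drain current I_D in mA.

Triode; I_D = 0.0475 mA

V_GS = V_G − V_S = 2.57 − 1.28 = 1.29 V; V_DS = V_D − V_S = 1.35 − 1.28 = 0.07 V.
k_n = μ_nC_ox · (W/L) = 1.2 mA/V².
V_ov = V_GS − V_TN = 1.29 − 0.69 = 0.6 V.
Since V_DS = 0.07 V < V_ov = 0.6 V, the device is in the triode region.
I_D = k_n [V_ov · V_DS − ½ V_DS²] = 1.2 × [0.6 × 0.07 − 0.5 × 0.07²] = 0.0475 mA.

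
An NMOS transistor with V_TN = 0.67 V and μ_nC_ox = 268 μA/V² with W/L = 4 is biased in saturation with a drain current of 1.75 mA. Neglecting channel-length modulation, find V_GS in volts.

k_n = μ_nC_ox · (W/L) = 1.072 mA/V².
In saturation I_D = ½ k_n (V_GS − V_TN)², so V_GS − V_TN = √(2 I_D / k_n) = √(2 × 1.75 / 1.072) = 1.81 V.
V_GS = 0.67 + 1.81 = 2.48 V.

V_GS = 2.48 V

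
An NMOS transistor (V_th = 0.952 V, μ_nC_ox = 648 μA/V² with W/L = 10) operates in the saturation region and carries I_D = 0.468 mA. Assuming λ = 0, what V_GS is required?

k_n = μ_nC_ox · (W/L) = 6.48 mA/V².
In saturation I_D = ½ k_n (V_GS − V_th)², so V_GS − V_th = √(2 I_D / k_n) = √(2 × 0.468 / 6.48) = 0.38 V.
V_GS = 0.952 + 0.38 = 1.33 V.

V_GS = 1.33 V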